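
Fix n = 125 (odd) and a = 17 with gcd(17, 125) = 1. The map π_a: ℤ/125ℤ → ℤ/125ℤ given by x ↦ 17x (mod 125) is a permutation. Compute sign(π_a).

Orbit of 16 under x↦17x: [16, 22, 124, 108, 86, 87, 104]… (length divides ord_125(17)).
Cycle type of π: 100 + 20 + 4 + 1; total 4 cycles.
4 cycles on 125: each ℓ→(−1)^(ℓ−1), product (−1)^121 = -1.
Zolotarev: (17|125) = -1, matching the cycle-count sign.

-1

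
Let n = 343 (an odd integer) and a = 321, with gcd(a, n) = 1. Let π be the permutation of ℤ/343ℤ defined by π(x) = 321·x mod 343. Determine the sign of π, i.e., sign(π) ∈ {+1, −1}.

-1

Orbit of 13 under x↦321x: [13, 57, 118, 148, 174, 288, 181]… (length divides ord_343(321)).
The orbit structure of x ↦ 321x mod 343: 10 orbits of sizes [98, 98, 98, 14, 14, 14, 2, 2, 2, 1].
343 − 10 = 333 transpositions; sign(π) = (−1)^333 = -1.
The Jacobi symbol (321|343) = -1 (Zolotarev) agrees.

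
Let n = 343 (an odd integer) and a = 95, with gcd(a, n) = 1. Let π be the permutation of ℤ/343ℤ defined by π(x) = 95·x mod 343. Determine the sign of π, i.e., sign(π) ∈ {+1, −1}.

Start at x=324: 324 → 253 → 25 → 317 → 274 → 305 → 163 → … (one orbit).
π_95 has 7 disjoint cycles with lengths [147, 147, 21, 21, 3, 3, 1] on {0,…,342}.
n − c = 343 − 7 = 336; sign = (−1)^336 = +1.
Via Zolotarev, sign(π_{95}) = (95|343) = +1.

+1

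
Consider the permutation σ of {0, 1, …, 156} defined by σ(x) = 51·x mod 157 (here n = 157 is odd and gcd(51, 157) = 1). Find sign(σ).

+1

Trace 37: π^k(37) = [37, 3, 153, 110, 115, 56, 30] for k=0..6.
Decompose π into cycles: lengths [78, 78, 1] (3 cycles, including the fixed point 0).
n − c = 157 − 3 = 154; sign = (−1)^154 = +1.
The Jacobi symbol (51|157) = +1 (Zolotarev) agrees.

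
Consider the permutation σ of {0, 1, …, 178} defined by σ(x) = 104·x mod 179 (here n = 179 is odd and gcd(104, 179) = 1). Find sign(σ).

Start at x=150: 150 → 27 → 123 → 83 → 40 → 43 → 176 → … (one orbit).
Cycle type of π: 178 + 1; total 2 cycles.
With 2 cycles on 179 points, sign = (−1)^{179−2} = -1.

-1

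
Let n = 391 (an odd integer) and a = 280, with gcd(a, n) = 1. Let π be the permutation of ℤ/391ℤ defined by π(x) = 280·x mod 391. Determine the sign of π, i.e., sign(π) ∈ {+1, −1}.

+1

Start at x=331: 331 → 13 → 121 → 254 → 349 → 361 → 202 → … (one orbit).
Cycle type of π: 88×4 + 11×2 + 8×2 + 1; total 9 cycles.
Σ(ℓ_i−1) = 391−9 = 382; sign = (−1)^382 = +1.
Via Zolotarev, sign(π_{280}) = (280|391) = +1.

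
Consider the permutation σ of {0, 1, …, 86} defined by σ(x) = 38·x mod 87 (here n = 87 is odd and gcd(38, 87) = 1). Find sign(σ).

Trace 62: π^k(62) = [62, 7, 5, 16, 86, 49, 35] for k=0..6.
8 cycles of lengths [14, 14, 14, 14, 14, 14, 2, 1].
Σ(ℓ_i−1) = 87−8 = 79; sign = (−1)^79 = -1.
Check: (38/87) = -1 by Zolotarev.

-1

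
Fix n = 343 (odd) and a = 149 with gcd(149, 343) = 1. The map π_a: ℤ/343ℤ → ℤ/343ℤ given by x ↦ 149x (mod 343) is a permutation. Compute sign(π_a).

Start at x=330: 330 → 121 → 193 → 288 → 37 → 25 → 295 → … (one orbit).
Cycle lengths of π_149 on ℤ/343ℤ: [147, 147, 21, 21, 3, 3, 1]; 7 cycles in total.
Σ(ℓ_i−1) = 343−7 = 336; sign = (−1)^336 = +1.
Check: (149/343) = +1 by Zolotarev.

+1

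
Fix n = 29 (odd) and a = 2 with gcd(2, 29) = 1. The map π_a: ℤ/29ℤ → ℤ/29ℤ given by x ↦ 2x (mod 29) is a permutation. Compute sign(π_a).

-1

Trace 27: π^k(27) = [27, 25, 21, 13, 26, 23, 17] for k=0..6.
The orbit structure of x ↦ 2x mod 29: 2 orbits of sizes [28, 1].
2 cycles on 29: each ℓ→(−1)^(ℓ−1), product (−1)^27 = -1.
Via Zolotarev, sign(π_{2}) = (2|29) = -1.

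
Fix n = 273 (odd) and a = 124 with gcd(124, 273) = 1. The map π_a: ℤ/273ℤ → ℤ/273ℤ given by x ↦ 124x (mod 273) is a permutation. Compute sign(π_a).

Trace 121: π^k(121) = [121, 262, 1, 124, 88, 265, 100] for k=0..6.
The orbit structure of x ↦ 124x mod 273: 27 orbits of sizes [12, 12, 12, 12, 12, 12, 12, 12, 12, 12, 12, 12, 12, 12, 12, 12, 12, 12, 12, 12, 12, 6, 6, 6, 1, 1, 1].
273 − 27 = 246 transpositions; sign(π) = (−1)^246 = +1.
Check: (124/273) = +1 by Zolotarev.

+1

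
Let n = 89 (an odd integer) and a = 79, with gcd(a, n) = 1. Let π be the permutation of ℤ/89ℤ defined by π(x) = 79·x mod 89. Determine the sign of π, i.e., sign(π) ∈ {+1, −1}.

+1

Trace 17: π^k(17) = [17, 8, 9, 88, 10, 78, 21] for k=0..6.
3 cycles of lengths [44, 44, 1].
n − c = 89 − 3 = 86; sign = (−1)^86 = +1.
Via Zolotarev, sign(π_{79}) = (79|89) = +1.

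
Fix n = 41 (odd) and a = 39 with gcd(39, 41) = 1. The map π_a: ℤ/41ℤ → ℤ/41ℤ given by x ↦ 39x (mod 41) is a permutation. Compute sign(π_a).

+1

Start at x=16: 16 → 9 → 23 → 36 → 10 → 21 → 40 → … (one orbit).
Cycle type of π: 20×2 + 1; total 3 cycles.
41 − 3 = 38 transpositions; sign(π) = (−1)^38 = +1.
Check: (39/41) = +1 by Zolotarev.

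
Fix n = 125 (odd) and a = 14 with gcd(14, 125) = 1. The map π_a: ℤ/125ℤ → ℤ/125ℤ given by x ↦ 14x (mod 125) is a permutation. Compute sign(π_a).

+1

Trace 124: π^k(124) = [124, 111, 54, 6, 84, 51, 89] for k=0..6.
The orbit structure of x ↦ 14x mod 125: 7 orbits of sizes [50, 50, 10, 10, 2, 2, 1].
n − c = 125 − 7 = 118; sign = (−1)^118 = +1.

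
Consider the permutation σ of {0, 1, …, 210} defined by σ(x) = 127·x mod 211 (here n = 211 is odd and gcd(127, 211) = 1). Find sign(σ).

-1

Trace 199: π^k(199) = [199, 164, 150, 60, 24, 94, 122] for k=0..6.
Cycle type of π: 210 + 1; total 2 cycles.
2 cycles on 211: each ℓ→(−1)^(ℓ−1), product (−1)^209 = -1.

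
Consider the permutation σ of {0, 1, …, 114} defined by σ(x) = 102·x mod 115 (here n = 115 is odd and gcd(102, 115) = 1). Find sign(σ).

+1

Orbit of 9 under x↦102x: [9, 113, 26, 7, 24, 33, 31]… (length divides ord_115(102)).
The orbit structure of x ↦ 102x mod 115: 5 orbits of sizes [44, 44, 22, 4, 1].
5 cycles on 115: each ℓ→(−1)^(ℓ−1), product (−1)^110 = +1.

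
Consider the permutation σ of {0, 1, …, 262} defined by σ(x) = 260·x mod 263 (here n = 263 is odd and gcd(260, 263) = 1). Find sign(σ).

-1

Start at x=232: 232 → 93 → 247 → 48 → 119 → 169 → 19 → … (one orbit).
2 cycles of lengths [262, 1].
Σ(ℓ_i−1) = 263−2 = 261; sign = (−1)^261 = -1.
(260|263)_J = -1 (Zolotarev's lemma cross-check).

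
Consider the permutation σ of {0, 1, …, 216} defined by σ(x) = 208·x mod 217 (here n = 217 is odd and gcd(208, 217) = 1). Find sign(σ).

Orbit of 81 under x↦208x: [81, 139, 51, 192, 8, 145, 214]… (length divides ord_217(208)).
Cycle type of π: 30×7 + 6 + 1; total 9 cycles.
9 cycles on 217: each ℓ→(−1)^(ℓ−1), product (−1)^208 = +1.

+1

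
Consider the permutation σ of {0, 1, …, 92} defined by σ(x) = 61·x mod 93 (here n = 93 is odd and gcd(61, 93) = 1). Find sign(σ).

Start at x=61: 61 → 1 → 61 (one orbit).
Cycle type of π: 2×45 + 1×3; total 48 cycles.
93 − 48 = 45 transpositions; sign(π) = (−1)^45 = -1.
Check: (61/93) = -1 by Zolotarev.

-1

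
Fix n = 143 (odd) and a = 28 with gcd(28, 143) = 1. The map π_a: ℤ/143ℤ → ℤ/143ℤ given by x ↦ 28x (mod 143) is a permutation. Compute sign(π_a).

Orbit of 133 under x↦28x: [133, 6, 25, 128, 9, 109, 49]… (length divides ord_143(28)).
Cycle lengths of π_28 on ℤ/143ℤ: [60, 60, 12, 10, 1]; 5 cycles in total.
sign(π) = (−1)^{n − #cycles} = (−1)^{143−5} = (−1)^138 = +1.
Via Zolotarev, sign(π_{28}) = (28|143) = +1.

+1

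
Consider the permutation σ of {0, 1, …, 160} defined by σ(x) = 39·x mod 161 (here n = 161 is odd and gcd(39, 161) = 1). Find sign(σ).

Start at x=93: 93 → 85 → 95 → 2 → 78 → 144 → 142 → … (one orbit).
π_39 has 9 disjoint cycles with lengths [33, 33, 33, 33, 11, 11, 3, 3, 1] on {0,…,160}.
9 cycles on 161: each ℓ→(−1)^(ℓ−1), product (−1)^152 = +1.

+1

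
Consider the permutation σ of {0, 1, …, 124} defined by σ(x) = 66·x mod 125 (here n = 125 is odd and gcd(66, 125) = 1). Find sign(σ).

+1

Trace 106: π^k(106) = [106, 121, 111, 76, 16, 56, 71] for k=0..6.
The orbit structure of x ↦ 66x mod 125: 13 orbits of sizes [25, 25, 25, 25, 5, 5, 5, 5, 1, 1, 1, 1, 1].
125 − 13 = 112 transpositions; sign(π) = (−1)^112 = +1.
Via Zolotarev, sign(π_{66}) = (66|125) = +1.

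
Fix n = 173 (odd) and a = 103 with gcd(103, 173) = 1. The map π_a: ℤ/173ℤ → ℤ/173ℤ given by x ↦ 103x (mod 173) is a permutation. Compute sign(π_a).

Trace 22: π^k(22) = [22, 17, 21, 87, 138, 28, 116] for k=0..6.
Cycle type of π: 172 + 1; total 2 cycles.
With 2 cycles on 173 points, sign = (−1)^{173−2} = -1.
(103|173)_J = -1 (Zolotarev's lemma cross-check).

-1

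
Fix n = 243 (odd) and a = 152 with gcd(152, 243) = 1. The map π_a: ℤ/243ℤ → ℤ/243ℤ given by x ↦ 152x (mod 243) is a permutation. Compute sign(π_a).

-1

Orbit of 154 under x↦152x: [154, 80, 10, 62, 190, 206, 208]… (length divides ord_243(152)).
14 cycles of lengths [54, 54, 54, 18, 18, 18, 6, 6, 6, 2, 2, 2, 2, 1].
n − c = 243 − 14 = 229; sign = (−1)^229 = -1.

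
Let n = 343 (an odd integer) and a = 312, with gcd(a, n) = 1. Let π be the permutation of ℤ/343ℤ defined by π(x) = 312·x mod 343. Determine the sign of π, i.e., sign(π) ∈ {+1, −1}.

Orbit of 177 under x↦312x: [177, 1, 312, 275, 50, 165, 30]… (length divides ord_343(312)).
Decompose π into cycles: lengths [21, 21, 21, 21, 21, 21, 21, 21, 21, 21, 21, 21, 21, 21, 3, 3, 3, 3, 3, 3, 3, 3, 3, 3, 3, 3, 3, 3, 3, 3, 1] (31 cycles, including the fixed point 0).
With 31 cycles on 343 points, sign = (−1)^{343−31} = +1.

+1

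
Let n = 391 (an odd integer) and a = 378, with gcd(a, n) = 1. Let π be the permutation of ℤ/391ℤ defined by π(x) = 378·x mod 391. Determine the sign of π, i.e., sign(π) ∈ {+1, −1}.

Trace 344: π^k(344) = [344, 220, 268, 35, 327, 50, 132] for k=0..6.
Decompose π into cycles: lengths [44, 44, 44, 44, 44, 44, 44, 44, 22, 4, 4, 4, 4, 1] (14 cycles, including the fixed point 0).
14 cycles on 391: each ℓ→(−1)^(ℓ−1), product (−1)^377 = -1.
Check: (378/391) = -1 by Zolotarev.

-1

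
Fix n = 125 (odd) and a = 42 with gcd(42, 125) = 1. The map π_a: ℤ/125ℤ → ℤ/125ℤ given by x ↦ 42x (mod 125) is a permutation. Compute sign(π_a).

Start at x=81: 81 → 27 → 9 → 3 → 1 → 42 → 14 → … (one orbit).
Cycle lengths of π_42 on ℤ/125ℤ: [100, 20, 4, 1]; 4 cycles in total.
With 4 cycles on 125 points, sign = (−1)^{125−4} = -1.
The Jacobi symbol (42|125) = -1 (Zolotarev) agrees.

-1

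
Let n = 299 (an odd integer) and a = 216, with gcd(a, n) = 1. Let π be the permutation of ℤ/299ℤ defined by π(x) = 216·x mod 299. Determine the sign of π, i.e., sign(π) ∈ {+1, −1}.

Orbit of 209 under x↦216x: [209, 294, 116, 239, 196, 177, 259]… (length divides ord_299(216)).
Cycle type of π: 44×6 + 11×2 + 4×3 + 1; total 12 cycles.
sign(π) = (−1)^{n − #cycles} = (−1)^{299−12} = (−1)^287 = -1.
(216|299)_J = -1 (Zolotarev's lemma cross-check).

-1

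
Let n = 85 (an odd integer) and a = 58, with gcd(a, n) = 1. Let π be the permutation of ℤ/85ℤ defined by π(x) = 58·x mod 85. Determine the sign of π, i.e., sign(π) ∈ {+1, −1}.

Orbit of 19 under x↦58x: [19, 82, 81, 23, 59, 22, 1]… (length divides ord_85(58)).
Decompose π into cycles: lengths [16, 16, 16, 16, 16, 4, 1] (7 cycles, including the fixed point 0).
7 cycles on 85: each ℓ→(−1)^(ℓ−1), product (−1)^78 = +1.
The Jacobi symbol (58|85) = +1 (Zolotarev) agrees.

+1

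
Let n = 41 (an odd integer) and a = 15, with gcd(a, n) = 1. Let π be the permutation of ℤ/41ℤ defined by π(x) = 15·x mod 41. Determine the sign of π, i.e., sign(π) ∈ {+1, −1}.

-1

Trace 25: π^k(25) = [25, 6, 8, 38, 37, 22, 2] for k=0..6.
The orbit structure of x ↦ 15x mod 41: 2 orbits of sizes [40, 1].
Σ(ℓ_i−1) = 41−2 = 39; sign = (−1)^39 = -1.
Check: (15/41) = -1 by Zolotarev.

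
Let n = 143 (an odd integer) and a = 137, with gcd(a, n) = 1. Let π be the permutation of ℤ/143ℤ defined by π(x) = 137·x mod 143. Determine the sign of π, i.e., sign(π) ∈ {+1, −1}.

Orbit of 53 under x↦137x: [53, 111, 49, 135, 48, 141, 12]… (length divides ord_143(137)).
Cycle lengths of π_137 on ℤ/143ℤ: [60, 60, 12, 5, 5, 1]; 6 cycles in total.
sign(π) = (−1)^{n − #cycles} = (−1)^{143−6} = (−1)^137 = -1.
Zolotarev: (137|143) = -1, matching the cycle-count sign.

-1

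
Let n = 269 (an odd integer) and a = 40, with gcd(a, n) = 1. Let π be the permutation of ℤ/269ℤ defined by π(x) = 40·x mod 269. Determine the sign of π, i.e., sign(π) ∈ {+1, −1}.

-1

Trace 192: π^k(192) = [192, 148, 2, 80, 241, 225, 123] for k=0..6.
Cycle lengths of π_40 on ℤ/269ℤ: [268, 1]; 2 cycles in total.
2 cycles on 269: each ℓ→(−1)^(ℓ−1), product (−1)^267 = -1.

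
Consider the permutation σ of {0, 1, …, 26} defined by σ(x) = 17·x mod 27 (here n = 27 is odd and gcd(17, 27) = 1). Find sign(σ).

-1

Trace 8: π^k(8) = [8, 1, 17, 19, 26, 10] for k=0..5.
Cycle type of π: 6×3 + 2×4 + 1; total 8 cycles.
8 cycles on 27: each ℓ→(−1)^(ℓ−1), product (−1)^19 = -1.
Via Zolotarev, sign(π_{17}) = (17|27) = -1.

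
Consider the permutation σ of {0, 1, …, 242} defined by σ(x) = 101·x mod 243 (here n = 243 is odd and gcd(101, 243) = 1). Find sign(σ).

-1

Trace 134: π^k(134) = [134, 169, 59, 127, 191, 94, 17] for k=0..6.
Decompose π into cycles: lengths [162, 54, 18, 6, 2, 1] (6 cycles, including the fixed point 0).
n − c = 243 − 6 = 237; sign = (−1)^237 = -1.
Via Zolotarev, sign(π_{101}) = (101|243) = -1.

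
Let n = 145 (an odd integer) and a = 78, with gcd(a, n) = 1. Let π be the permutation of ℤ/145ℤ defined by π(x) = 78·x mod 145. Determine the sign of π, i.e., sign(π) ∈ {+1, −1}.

-1

Orbit of 16 under x↦78x: [16, 88, 49, 52, 141, 123, 24]… (length divides ord_145(78)).
Cycle lengths of π_78 on ℤ/145ℤ: [28, 28, 28, 28, 7, 7, 7, 7, 4, 1]; 10 cycles in total.
10 cycles on 145: each ℓ→(−1)^(ℓ−1), product (−1)^135 = -1.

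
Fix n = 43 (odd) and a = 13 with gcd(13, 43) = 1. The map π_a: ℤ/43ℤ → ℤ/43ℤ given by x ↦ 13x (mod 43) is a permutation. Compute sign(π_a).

+1

Trace 40: π^k(40) = [40, 4, 9, 31, 16, 36, 38] for k=0..6.
The orbit structure of x ↦ 13x mod 43: 3 orbits of sizes [21, 21, 1].
sign(π) = (−1)^{n − #cycles} = (−1)^{43−3} = (−1)^40 = +1.
The Jacobi symbol (13|43) = +1 (Zolotarev) agrees.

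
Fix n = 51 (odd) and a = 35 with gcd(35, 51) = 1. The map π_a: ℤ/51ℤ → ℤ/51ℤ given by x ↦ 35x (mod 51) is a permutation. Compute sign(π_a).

-1

Trace 1: π^k(1) = [1, 35] for k=0..1.
π_35 has 34 disjoint cycles with lengths [2, 2, 2, 2, 2, 2, 2, 2, 2, 2, 2, 2, 2, 2, 2, 2, 2, 1, 1, 1, 1, 1, 1, 1, 1, 1, 1, 1, 1, 1, 1, 1, 1, 1] on {0,…,50}.
With 34 cycles on 51 points, sign = (−1)^{51−34} = -1.
(35|51)_J = -1 (Zolotarev's lemma cross-check).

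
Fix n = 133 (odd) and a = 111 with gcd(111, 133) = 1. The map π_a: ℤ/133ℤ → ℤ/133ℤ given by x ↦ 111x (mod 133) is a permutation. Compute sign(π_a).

-1

Orbit of 111 under x↦111x: [111, 85, 125, 43, 118, 64, 55]… (length divides ord_133(111)).
Cycle type of π: 18×6 + 9×2 + 2×3 + 1; total 12 cycles.
sign(π) = (−1)^{n − #cycles} = (−1)^{133−12} = (−1)^121 = -1.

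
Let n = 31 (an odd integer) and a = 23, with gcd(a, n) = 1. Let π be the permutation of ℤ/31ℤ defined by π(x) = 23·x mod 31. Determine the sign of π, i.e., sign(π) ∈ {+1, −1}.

Orbit of 1 under x↦23x: [1, 23, 2, 15, 4, 30, 8]… (length divides ord_31(23)).
Decompose π into cycles: lengths [10, 10, 10, 1] (4 cycles, including the fixed point 0).
With 4 cycles on 31 points, sign = (−1)^{31−4} = -1.
Via Zolotarev, sign(π_{23}) = (23|31) = -1.

-1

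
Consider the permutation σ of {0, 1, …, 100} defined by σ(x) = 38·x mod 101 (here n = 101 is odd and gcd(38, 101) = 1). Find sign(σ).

-1

Start at x=60: 60 → 58 → 83 → 23 → 66 → 84 → 61 → … (one orbit).
The orbit structure of x ↦ 38x mod 101: 2 orbits of sizes [100, 1].
Σ(ℓ_i−1) = 101−2 = 99; sign = (−1)^99 = -1.
Check: (38/101) = -1 by Zolotarev.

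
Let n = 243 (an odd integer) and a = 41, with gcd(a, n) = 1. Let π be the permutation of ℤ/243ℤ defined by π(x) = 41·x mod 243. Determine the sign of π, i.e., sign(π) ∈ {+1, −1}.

-1

Start at x=190: 190 → 14 → 88 → 206 → 184 → 11 → 208 → … (one orbit).
Decompose π into cycles: lengths [162, 54, 18, 6, 2, 1] (6 cycles, including the fixed point 0).
With 6 cycles on 243 points, sign = (−1)^{243−6} = -1.
Zolotarev: (41|243) = -1, matching the cycle-count sign.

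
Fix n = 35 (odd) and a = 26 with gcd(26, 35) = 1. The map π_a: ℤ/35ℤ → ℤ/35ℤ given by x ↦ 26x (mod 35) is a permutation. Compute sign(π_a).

Trace 1: π^k(1) = [1, 26, 11, 6, 16, 31] for k=0..5.
The orbit structure of x ↦ 26x mod 35: 10 orbits of sizes [6, 6, 6, 6, 6, 1, 1, 1, 1, 1].
With 10 cycles on 35 points, sign = (−1)^{35−10} = -1.
Zolotarev: (26|35) = -1, matching the cycle-count sign.

-1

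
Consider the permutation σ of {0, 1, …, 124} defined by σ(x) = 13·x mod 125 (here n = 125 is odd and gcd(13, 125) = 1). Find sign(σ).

Trace 63: π^k(63) = [63, 69, 22, 36, 93, 84, 92] for k=0..6.
Decompose π into cycles: lengths [100, 20, 4, 1] (4 cycles, including the fixed point 0).
Σ(ℓ_i−1) = 125−4 = 121; sign = (−1)^121 = -1.
Via Zolotarev, sign(π_{13}) = (13|125) = -1.

-1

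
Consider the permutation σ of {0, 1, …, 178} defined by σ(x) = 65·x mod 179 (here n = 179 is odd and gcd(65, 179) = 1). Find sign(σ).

+1

Start at x=70: 70 → 75 → 42 → 45 → 61 → 27 → 144 → … (one orbit).
Cycle type of π: 89×2 + 1; total 3 cycles.
sign(π) = (−1)^{n − #cycles} = (−1)^{179−3} = (−1)^176 = +1.
The Jacobi symbol (65|179) = +1 (Zolotarev) agrees.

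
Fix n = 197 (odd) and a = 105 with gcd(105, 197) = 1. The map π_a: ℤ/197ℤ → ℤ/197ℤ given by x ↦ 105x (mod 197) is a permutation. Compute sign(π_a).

Start at x=133: 133 → 175 → 54 → 154 → 16 → 104 → 85 → … (one orbit).
The orbit structure of x ↦ 105x mod 197: 5 orbits of sizes [49, 49, 49, 49, 1].
sign(π) = (−1)^{n − #cycles} = (−1)^{197−5} = (−1)^192 = +1.

+1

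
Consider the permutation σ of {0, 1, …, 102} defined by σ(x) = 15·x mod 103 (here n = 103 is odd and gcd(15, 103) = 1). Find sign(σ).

Orbit of 25 under x↦15x: [25, 66, 63, 18, 64, 33, 83]… (length divides ord_103(15)).
The orbit structure of x ↦ 15x mod 103: 3 orbits of sizes [51, 51, 1].
With 3 cycles on 103 points, sign = (−1)^{103−3} = +1.

+1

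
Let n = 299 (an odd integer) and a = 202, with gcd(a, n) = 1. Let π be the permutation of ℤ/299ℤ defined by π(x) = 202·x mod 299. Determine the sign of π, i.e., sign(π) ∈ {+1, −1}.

-1

Orbit of 238 under x↦202x: [238, 236, 131, 150, 101, 70, 87]… (length divides ord_299(202)).
Cycle type of π: 132×2 + 12 + 11×2 + 1; total 6 cycles.
6 cycles on 299: each ℓ→(−1)^(ℓ−1), product (−1)^293 = -1.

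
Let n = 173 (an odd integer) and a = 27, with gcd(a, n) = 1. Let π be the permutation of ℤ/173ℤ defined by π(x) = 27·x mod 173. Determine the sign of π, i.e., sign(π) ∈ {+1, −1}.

-1

Orbit of 40 under x↦27x: [40, 42, 96, 170, 92, 62, 117]… (length divides ord_173(27)).
π_27 has 2 disjoint cycles with lengths [172, 1] on {0,…,172}.
Σ(ℓ_i−1) = 173−2 = 171; sign = (−1)^171 = -1.
(27|173)_J = -1 (Zolotarev's lemma cross-check).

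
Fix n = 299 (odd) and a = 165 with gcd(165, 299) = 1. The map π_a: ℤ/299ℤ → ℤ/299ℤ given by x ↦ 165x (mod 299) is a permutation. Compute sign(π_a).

+1

Orbit of 211 under x↦165x: [211, 131, 87, 3, 196, 48, 146]… (length divides ord_299(165)).
15 cycles of lengths [33, 33, 33, 33, 33, 33, 33, 33, 11, 11, 3, 3, 3, 3, 1].
sign(π) = (−1)^{n − #cycles} = (−1)^{299−15} = (−1)^284 = +1.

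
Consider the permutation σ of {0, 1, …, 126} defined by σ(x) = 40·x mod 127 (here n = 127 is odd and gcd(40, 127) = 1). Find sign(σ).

Trace 94: π^k(94) = [94, 77, 32, 10, 19, 125, 47] for k=0..6.
4 cycles of lengths [42, 42, 42, 1].
sign(π) = (−1)^{n − #cycles} = (−1)^{127−4} = (−1)^123 = -1.

-1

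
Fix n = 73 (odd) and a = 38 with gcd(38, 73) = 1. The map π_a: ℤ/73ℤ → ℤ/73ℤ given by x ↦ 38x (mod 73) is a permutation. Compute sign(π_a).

+1

Orbit of 2 under x↦38x: [2, 3, 41, 25, 1, 38, 57]… (length divides ord_73(38)).
Cycle type of π: 36×2 + 1; total 3 cycles.
n − c = 73 − 3 = 70; sign = (−1)^70 = +1.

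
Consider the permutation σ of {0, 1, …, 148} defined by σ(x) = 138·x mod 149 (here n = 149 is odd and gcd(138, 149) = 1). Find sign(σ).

-1

Orbit of 114 under x↦138x: [114, 87, 86, 97, 125, 115, 76]… (length divides ord_149(138)).
Cycle lengths of π_138 on ℤ/149ℤ: [148, 1]; 2 cycles in total.
2 cycles on 149: each ℓ→(−1)^(ℓ−1), product (−1)^147 = -1.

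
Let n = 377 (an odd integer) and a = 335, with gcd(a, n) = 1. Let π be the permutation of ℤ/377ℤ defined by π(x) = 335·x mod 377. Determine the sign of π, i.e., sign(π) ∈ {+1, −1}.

Start at x=277: 277 → 53 → 36 → 373 → 168 → 107 → 30 → … (one orbit).
π_335 has 15 disjoint cycles with lengths [42, 42, 42, 42, 42, 42, 42, 42, 7, 7, 7, 7, 6, 6, 1] on {0,…,376}.
sign(π) = (−1)^{n − #cycles} = (−1)^{377−15} = (−1)^362 = +1.
Check: (335/377) = +1 by Zolotarev.

+1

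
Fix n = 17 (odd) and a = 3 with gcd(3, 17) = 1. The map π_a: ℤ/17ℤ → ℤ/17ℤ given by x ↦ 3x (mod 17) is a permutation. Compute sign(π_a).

Start at x=13: 13 → 5 → 15 → 11 → 16 → 14 → 8 → … (one orbit).
Decompose π into cycles: lengths [16, 1] (2 cycles, including the fixed point 0).
17 − 2 = 15 transpositions; sign(π) = (−1)^15 = -1.

-1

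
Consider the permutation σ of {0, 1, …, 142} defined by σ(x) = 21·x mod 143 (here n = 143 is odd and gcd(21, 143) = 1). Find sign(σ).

+1

Orbit of 21 under x↦21x: [21, 12, 109, 1]… (length divides ord_143(21)).
The orbit structure of x ↦ 21x mod 143: 39 orbits of sizes [4, 4, 4, 4, 4, 4, 4, 4, 4, 4, 4, 4, 4, 4, 4, 4, 4, 4, 4, 4, 4, 4, 4, 4, 4, 4, 4, 4, 4, 4, 4, 4, 4, 2, 2, 2, 2, 2, 1].
39 cycles on 143: each ℓ→(−1)^(ℓ−1), product (−1)^104 = +1.
Via Zolotarev, sign(π_{21}) = (21|143) = +1.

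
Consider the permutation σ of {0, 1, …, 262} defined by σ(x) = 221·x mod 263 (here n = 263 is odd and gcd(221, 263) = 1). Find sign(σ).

Trace 66: π^k(66) = [66, 121, 178, 151, 233, 208, 206] for k=0..6.
π_221 has 3 disjoint cycles with lengths [131, 131, 1] on {0,…,262}.
n − c = 263 − 3 = 260; sign = (−1)^260 = +1.

+1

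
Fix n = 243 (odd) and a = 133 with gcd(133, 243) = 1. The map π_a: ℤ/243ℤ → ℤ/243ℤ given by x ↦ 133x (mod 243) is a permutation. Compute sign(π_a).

Trace 19: π^k(19) = [19, 97, 22, 10, 115, 229, 82] for k=0..6.
π_133 has 11 disjoint cycles with lengths [81, 81, 27, 27, 9, 9, 3, 3, 1, 1, 1] on {0,…,242}.
Σ(ℓ_i−1) = 243−11 = 232; sign = (−1)^232 = +1.

+1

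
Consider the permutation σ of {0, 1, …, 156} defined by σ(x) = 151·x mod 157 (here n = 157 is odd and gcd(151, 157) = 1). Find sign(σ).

Orbit of 147 under x↦151x: [147, 60, 111, 119, 71, 45, 44]… (length divides ord_157(151)).
Decompose π into cycles: lengths [156, 1] (2 cycles, including the fixed point 0).
sign(π) = (−1)^{n − #cycles} = (−1)^{157−2} = (−1)^155 = -1.
Via Zolotarev, sign(π_{151}) = (151|157) = -1.

-1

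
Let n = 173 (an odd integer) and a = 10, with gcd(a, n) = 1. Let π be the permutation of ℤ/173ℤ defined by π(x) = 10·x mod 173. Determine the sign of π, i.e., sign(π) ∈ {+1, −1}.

+1

Start at x=118: 118 → 142 → 36 → 14 → 140 → 16 → 160 → … (one orbit).
Cycle type of π: 43×4 + 1; total 5 cycles.
Σ(ℓ_i−1) = 173−5 = 168; sign = (−1)^168 = +1.
Check: (10/173) = +1 by Zolotarev.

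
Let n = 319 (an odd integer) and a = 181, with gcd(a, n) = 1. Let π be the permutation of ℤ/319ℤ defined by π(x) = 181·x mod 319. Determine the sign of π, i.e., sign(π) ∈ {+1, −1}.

+1

Trace 291: π^k(291) = [291, 36, 136, 53, 23, 16, 25] for k=0..6.
Decompose π into cycles: lengths [35, 35, 35, 35, 35, 35, 35, 35, 7, 7, 7, 7, 5, 5, 1] (15 cycles, including the fixed point 0).
Σ(ℓ_i−1) = 319−15 = 304; sign = (−1)^304 = +1.
The Jacobi symbol (181|319) = +1 (Zolotarev) agrees.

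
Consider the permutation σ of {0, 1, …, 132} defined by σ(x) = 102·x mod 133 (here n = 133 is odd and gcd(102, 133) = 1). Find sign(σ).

Start at x=30: 30 → 1 → 102 → 30 (one orbit).
Decompose π into cycles: lengths [3, 3, 3, 3, 3, 3, 3, 3, 3, 3, 3, 3, 3, 3, 3, 3, 3, 3, 3, 3, 3, 3, 3, 3, 3, 3, 3, 3, 3, 3, 3, 3, 3, 3, 3, 3, 3, 3, 3, 3, 3, 3, 3, 3, 1] (45 cycles, including the fixed point 0).
sign(π) = (−1)^{n − #cycles} = (−1)^{133−45} = (−1)^88 = +1.
(102|133)_J = +1 (Zolotarev's lemma cross-check).

+1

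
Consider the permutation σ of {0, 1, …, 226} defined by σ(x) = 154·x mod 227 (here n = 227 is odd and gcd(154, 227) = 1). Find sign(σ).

-1

Orbit of 152 under x↦154x: [152, 27, 72, 192, 58, 79, 135]… (length divides ord_227(154)).
Cycle type of π: 226 + 1; total 2 cycles.
With 2 cycles on 227 points, sign = (−1)^{227−2} = -1.
Check: (154/227) = -1 by Zolotarev.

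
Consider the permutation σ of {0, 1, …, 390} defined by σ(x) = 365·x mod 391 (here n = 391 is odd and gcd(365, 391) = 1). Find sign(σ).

-1

Orbit of 47 under x↦365x: [47, 342, 101, 111, 242, 355, 154]… (length divides ord_391(365)).
Cycle lengths of π_365 on ℤ/391ℤ: [88, 88, 88, 88, 22, 8, 8, 1]; 8 cycles in total.
With 8 cycles on 391 points, sign = (−1)^{391−8} = -1.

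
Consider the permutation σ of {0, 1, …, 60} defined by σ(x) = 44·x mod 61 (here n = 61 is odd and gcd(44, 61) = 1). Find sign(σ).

Trace 13: π^k(13) = [13, 23, 36, 59, 34, 32, 5] for k=0..6.
Cycle lengths of π_44 on ℤ/61ℤ: [60, 1]; 2 cycles in total.
Σ(ℓ_i−1) = 61−2 = 59; sign = (−1)^59 = -1.
Zolotarev: (44|61) = -1, matching the cycle-count sign.

-1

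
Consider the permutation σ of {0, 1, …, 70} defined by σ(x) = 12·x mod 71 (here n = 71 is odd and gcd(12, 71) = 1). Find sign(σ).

Start at x=27: 27 → 40 → 54 → 9 → 37 → 18 → 3 → … (one orbit).
The orbit structure of x ↦ 12x mod 71: 3 orbits of sizes [35, 35, 1].
n − c = 71 − 3 = 68; sign = (−1)^68 = +1.
Zolotarev: (12|71) = +1, matching the cycle-count sign.

+1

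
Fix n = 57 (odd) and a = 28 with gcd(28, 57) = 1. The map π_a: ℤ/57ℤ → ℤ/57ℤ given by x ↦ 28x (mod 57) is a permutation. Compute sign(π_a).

Start at x=7: 7 → 25 → 16 → 49 → 4 → 55 → 1 → … (one orbit).
π_28 has 9 disjoint cycles with lengths [9, 9, 9, 9, 9, 9, 1, 1, 1] on {0,…,56}.
n − c = 57 − 9 = 48; sign = (−1)^48 = +1.

+1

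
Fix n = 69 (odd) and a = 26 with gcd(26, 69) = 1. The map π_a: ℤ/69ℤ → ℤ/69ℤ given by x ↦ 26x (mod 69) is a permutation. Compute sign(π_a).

-1

Orbit of 58 under x↦26x: [58, 59, 16, 2, 52, 41, 31]… (length divides ord_69(26)).
π_26 has 6 disjoint cycles with lengths [22, 22, 11, 11, 2, 1] on {0,…,68}.
n − c = 69 − 6 = 63; sign = (−1)^63 = -1.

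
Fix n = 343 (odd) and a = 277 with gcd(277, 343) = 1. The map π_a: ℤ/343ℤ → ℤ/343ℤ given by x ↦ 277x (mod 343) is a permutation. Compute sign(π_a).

Start at x=60: 60 → 156 → 337 → 53 → 275 → 29 → 144 → … (one orbit).
The orbit structure of x ↦ 277x mod 343: 7 orbits of sizes [147, 147, 21, 21, 3, 3, 1].
With 7 cycles on 343 points, sign = (−1)^{343−7} = +1.

+1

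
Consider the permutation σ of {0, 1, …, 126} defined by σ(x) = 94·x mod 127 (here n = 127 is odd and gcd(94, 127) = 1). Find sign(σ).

+1

Start at x=4: 4 → 122 → 38 → 16 → 107 → 25 → 64 → … (one orbit).
Cycle type of π: 21×6 + 1; total 7 cycles.
Σ(ℓ_i−1) = 127−7 = 120; sign = (−1)^120 = +1.
(94|127)_J = +1 (Zolotarev's lemma cross-check).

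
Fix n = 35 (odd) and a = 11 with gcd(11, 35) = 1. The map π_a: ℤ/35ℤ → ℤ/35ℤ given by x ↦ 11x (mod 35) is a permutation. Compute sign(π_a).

+1

Trace 16: π^k(16) = [16, 1, 11] for k=0..2.
Cycle lengths of π_11 on ℤ/35ℤ: [3, 3, 3, 3, 3, 3, 3, 3, 3, 3, 1, 1, 1, 1, 1]; 15 cycles in total.
35 − 15 = 20 transpositions; sign(π) = (−1)^20 = +1.
Check: (11/35) = +1 by Zolotarev.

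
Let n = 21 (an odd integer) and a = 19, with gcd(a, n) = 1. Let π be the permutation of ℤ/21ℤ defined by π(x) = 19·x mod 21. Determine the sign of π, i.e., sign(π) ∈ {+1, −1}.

Start at x=1: 1 → 19 → 4 → 13 → 16 → 10 → 1 (one orbit).
Cycle lengths of π_19 on ℤ/21ℤ: [6, 6, 6, 1, 1, 1]; 6 cycles in total.
Σ(ℓ_i−1) = 21−6 = 15; sign = (−1)^15 = -1.
Check: (19/21) = -1 by Zolotarev.

-1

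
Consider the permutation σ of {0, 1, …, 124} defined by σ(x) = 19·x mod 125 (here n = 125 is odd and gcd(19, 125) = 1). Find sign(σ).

Start at x=61: 61 → 34 → 21 → 24 → 81 → 39 → 116 → … (one orbit).
Cycle lengths of π_19 on ℤ/125ℤ: [50, 50, 10, 10, 2, 2, 1]; 7 cycles in total.
7 cycles on 125: each ℓ→(−1)^(ℓ−1), product (−1)^118 = +1.
Zolotarev: (19|125) = +1, matching the cycle-count sign.

+1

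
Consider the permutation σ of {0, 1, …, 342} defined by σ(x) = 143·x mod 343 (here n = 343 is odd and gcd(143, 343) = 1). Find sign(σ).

-1

Start at x=55: 55 → 319 → 341 → 57 → 262 → 79 → 321 → … (one orbit).
Cycle lengths of π_143 on ℤ/343ℤ: [294, 42, 6, 1]; 4 cycles in total.
n − c = 343 − 4 = 339; sign = (−1)^339 = -1.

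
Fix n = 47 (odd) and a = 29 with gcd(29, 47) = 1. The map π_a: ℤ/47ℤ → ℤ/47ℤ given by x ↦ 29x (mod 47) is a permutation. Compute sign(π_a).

Trace 19: π^k(19) = [19, 34, 46, 18, 5, 4, 22] for k=0..6.
Decompose π into cycles: lengths [46, 1] (2 cycles, including the fixed point 0).
Σ(ℓ_i−1) = 47−2 = 45; sign = (−1)^45 = -1.
Zolotarev: (29|47) = -1, matching the cycle-count sign.

-1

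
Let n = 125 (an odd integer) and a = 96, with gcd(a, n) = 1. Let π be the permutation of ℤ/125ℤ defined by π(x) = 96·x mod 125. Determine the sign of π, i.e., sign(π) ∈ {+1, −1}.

+1

Orbit of 21 under x↦96x: [21, 16, 36, 81, 26, 121, 116]… (length divides ord_125(96)).
13 cycles of lengths [25, 25, 25, 25, 5, 5, 5, 5, 1, 1, 1, 1, 1].
With 13 cycles on 125 points, sign = (−1)^{125−13} = +1.
The Jacobi symbol (96|125) = +1 (Zolotarev) agrees.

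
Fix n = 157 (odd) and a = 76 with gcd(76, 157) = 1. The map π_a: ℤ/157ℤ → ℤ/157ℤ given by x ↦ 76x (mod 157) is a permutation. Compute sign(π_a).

+1

Start at x=19: 19 → 31 → 1 → 76 → 124 → 4 → 147 → … (one orbit).
Cycle lengths of π_76 on ℤ/157ℤ: [78, 78, 1]; 3 cycles in total.
sign(π) = (−1)^{n − #cycles} = (−1)^{157−3} = (−1)^154 = +1.
The Jacobi symbol (76|157) = +1 (Zolotarev) agrees.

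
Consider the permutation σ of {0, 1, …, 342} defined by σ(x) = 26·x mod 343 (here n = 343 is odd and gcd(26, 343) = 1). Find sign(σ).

-1

Trace 327: π^k(327) = [327, 270, 160, 44, 115, 246, 222] for k=0..6.
Cycle lengths of π_26 on ℤ/343ℤ: [294, 42, 6, 1]; 4 cycles in total.
sign(π) = (−1)^{n − #cycles} = (−1)^{343−4} = (−1)^339 = -1.
The Jacobi symbol (26|343) = -1 (Zolotarev) agrees.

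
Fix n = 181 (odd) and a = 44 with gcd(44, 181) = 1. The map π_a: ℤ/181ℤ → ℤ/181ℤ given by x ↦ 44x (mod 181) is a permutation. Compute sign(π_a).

+1

Trace 144: π^k(144) = [144, 1, 44, 126, 114, 129, 65] for k=0..6.
5 cycles of lengths [45, 45, 45, 45, 1].
181 − 5 = 176 transpositions; sign(π) = (−1)^176 = +1.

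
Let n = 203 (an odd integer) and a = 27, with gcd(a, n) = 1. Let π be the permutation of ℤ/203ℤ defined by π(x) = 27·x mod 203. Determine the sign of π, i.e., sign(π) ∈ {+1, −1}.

Start at x=183: 183 → 69 → 36 → 160 → 57 → 118 → 141 → … (one orbit).
π_27 has 11 disjoint cycles with lengths [28, 28, 28, 28, 28, 28, 28, 2, 2, 2, 1] on {0,…,202}.
n − c = 203 − 11 = 192; sign = (−1)^192 = +1.

+1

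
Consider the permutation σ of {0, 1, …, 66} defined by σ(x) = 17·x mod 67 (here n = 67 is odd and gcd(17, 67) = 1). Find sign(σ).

Start at x=21: 21 → 22 → 39 → 60 → 15 → 54 → 47 → … (one orbit).
Decompose π into cycles: lengths [33, 33, 1] (3 cycles, including the fixed point 0).
Σ(ℓ_i−1) = 67−3 = 64; sign = (−1)^64 = +1.
The Jacobi symbol (17|67) = +1 (Zolotarev) agrees.

+1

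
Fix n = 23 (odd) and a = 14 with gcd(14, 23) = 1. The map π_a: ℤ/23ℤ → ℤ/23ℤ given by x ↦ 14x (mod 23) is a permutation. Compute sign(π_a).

Start at x=1: 1 → 14 → 12 → 7 → 6 → 15 → 3 → … (one orbit).
Decompose π into cycles: lengths [22, 1] (2 cycles, including the fixed point 0).
Σ(ℓ_i−1) = 23−2 = 21; sign = (−1)^21 = -1.

-1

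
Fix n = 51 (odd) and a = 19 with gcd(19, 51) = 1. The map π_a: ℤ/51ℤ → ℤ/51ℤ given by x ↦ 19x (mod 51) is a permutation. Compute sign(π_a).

Trace 43: π^k(43) = [43, 1, 19, 4, 25, 16, 49] for k=0..6.
9 cycles of lengths [8, 8, 8, 8, 8, 8, 1, 1, 1].
With 9 cycles on 51 points, sign = (−1)^{51−9} = +1.
Zolotarev: (19|51) = +1, matching the cycle-count sign.

+1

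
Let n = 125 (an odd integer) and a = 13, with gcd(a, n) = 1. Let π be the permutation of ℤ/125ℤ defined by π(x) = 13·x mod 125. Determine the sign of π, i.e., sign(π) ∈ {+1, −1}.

Trace 53: π^k(53) = [53, 64, 82, 66, 108, 29, 2] for k=0..6.
The orbit structure of x ↦ 13x mod 125: 4 orbits of sizes [100, 20, 4, 1].
With 4 cycles on 125 points, sign = (−1)^{125−4} = -1.
Via Zolotarev, sign(π_{13}) = (13|125) = -1.

-1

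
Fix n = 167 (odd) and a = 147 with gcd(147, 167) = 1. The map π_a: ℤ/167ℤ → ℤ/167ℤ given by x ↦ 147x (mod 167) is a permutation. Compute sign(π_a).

Start at x=11: 11 → 114 → 58 → 9 → 154 → 93 → 144 → … (one orbit).
Cycle type of π: 83×2 + 1; total 3 cycles.
With 3 cycles on 167 points, sign = (−1)^{167−3} = +1.
Via Zolotarev, sign(π_{147}) = (147|167) = +1.

+1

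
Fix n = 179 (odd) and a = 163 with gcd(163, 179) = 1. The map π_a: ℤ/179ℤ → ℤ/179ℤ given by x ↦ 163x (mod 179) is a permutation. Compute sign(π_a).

-1

Trace 142: π^k(142) = [142, 55, 15, 118, 81, 136, 151] for k=0..6.
π_163 has 2 disjoint cycles with lengths [178, 1] on {0,…,178}.
With 2 cycles on 179 points, sign = (−1)^{179−2} = -1.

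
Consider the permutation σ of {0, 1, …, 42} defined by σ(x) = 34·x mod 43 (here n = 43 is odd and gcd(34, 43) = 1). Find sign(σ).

Orbit of 24 under x↦34x: [24, 42, 9, 5, 41, 18, 10]… (length divides ord_43(34)).
Cycle type of π: 42 + 1; total 2 cycles.
sign(π) = (−1)^{n − #cycles} = (−1)^{43−2} = (−1)^41 = -1.
Zolotarev: (34|43) = -1, matching the cycle-count sign.

-1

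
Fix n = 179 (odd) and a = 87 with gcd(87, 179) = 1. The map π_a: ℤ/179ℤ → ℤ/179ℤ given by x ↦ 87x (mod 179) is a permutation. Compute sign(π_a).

+1

Start at x=158: 158 → 142 → 3 → 82 → 153 → 65 → 106 → … (one orbit).
Cycle type of π: 89×2 + 1; total 3 cycles.
With 3 cycles on 179 points, sign = (−1)^{179−3} = +1.
Check: (87/179) = +1 by Zolotarev.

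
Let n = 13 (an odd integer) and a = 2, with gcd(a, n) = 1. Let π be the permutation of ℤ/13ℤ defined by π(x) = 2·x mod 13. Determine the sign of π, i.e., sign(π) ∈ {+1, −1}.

Orbit of 4 under x↦2x: [4, 8, 3, 6, 12, 11, 9]… (length divides ord_13(2)).
2 cycles of lengths [12, 1].
sign(π) = (−1)^{n − #cycles} = (−1)^{13−2} = (−1)^11 = -1.

-1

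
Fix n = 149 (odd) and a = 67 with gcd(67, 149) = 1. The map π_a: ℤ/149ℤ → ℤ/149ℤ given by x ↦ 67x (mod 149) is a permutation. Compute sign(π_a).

Orbit of 127 under x↦67x: [127, 16, 29, 6, 104, 114, 39]… (length divides ord_149(67)).
Cycle type of π: 37×4 + 1; total 5 cycles.
n − c = 149 − 5 = 144; sign = (−1)^144 = +1.
The Jacobi symbol (67|149) = +1 (Zolotarev) agrees.

+1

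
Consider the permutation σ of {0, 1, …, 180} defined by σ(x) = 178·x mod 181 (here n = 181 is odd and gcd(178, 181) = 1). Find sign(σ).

+1

Start at x=34: 34 → 79 → 125 → 168 → 39 → 64 → 170 → … (one orbit).
The orbit structure of x ↦ 178x mod 181: 3 orbits of sizes [90, 90, 1].
181 − 3 = 178 transpositions; sign(π) = (−1)^178 = +1.
The Jacobi symbol (178|181) = +1 (Zolotarev) agrees.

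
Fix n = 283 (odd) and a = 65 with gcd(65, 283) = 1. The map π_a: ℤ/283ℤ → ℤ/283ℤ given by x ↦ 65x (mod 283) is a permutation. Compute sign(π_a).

Orbit of 97 under x↦65x: [97, 79, 41, 118, 29, 187, 269]… (length divides ord_283(65)).
The orbit structure of x ↦ 65x mod 283: 2 orbits of sizes [282, 1].
Σ(ℓ_i−1) = 283−2 = 281; sign = (−1)^281 = -1.
Via Zolotarev, sign(π_{65}) = (65|283) = -1.

-1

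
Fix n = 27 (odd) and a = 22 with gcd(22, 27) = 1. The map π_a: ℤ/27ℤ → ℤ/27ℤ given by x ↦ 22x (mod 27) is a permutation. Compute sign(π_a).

Orbit of 25 under x↦22x: [25, 10, 4, 7, 19, 13, 16]… (length divides ord_27(22)).
Decompose π into cycles: lengths [9, 9, 3, 3, 1, 1, 1] (7 cycles, including the fixed point 0).
27 − 7 = 20 transpositions; sign(π) = (−1)^20 = +1.
Check: (22/27) = +1 by Zolotarev.

+1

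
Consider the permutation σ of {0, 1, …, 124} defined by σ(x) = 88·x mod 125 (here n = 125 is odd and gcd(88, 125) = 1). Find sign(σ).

-1

Trace 123: π^k(123) = [123, 74, 12, 56, 53, 39, 57] for k=0..6.
4 cycles of lengths [100, 20, 4, 1].
4 cycles on 125: each ℓ→(−1)^(ℓ−1), product (−1)^121 = -1.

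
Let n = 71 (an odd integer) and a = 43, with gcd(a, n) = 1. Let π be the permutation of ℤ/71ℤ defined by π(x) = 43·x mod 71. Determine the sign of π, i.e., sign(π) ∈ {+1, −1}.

+1

Trace 12: π^k(12) = [12, 19, 36, 57, 37, 29, 40] for k=0..6.
Cycle type of π: 35×2 + 1; total 3 cycles.
3 cycles on 71: each ℓ→(−1)^(ℓ−1), product (−1)^68 = +1.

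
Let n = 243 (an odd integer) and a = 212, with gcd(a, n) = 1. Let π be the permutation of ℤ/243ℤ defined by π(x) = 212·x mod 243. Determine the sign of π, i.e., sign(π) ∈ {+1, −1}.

-1

Orbit of 211 under x↦212x: [211, 20, 109, 23, 16, 233, 67]… (length divides ord_243(212)).
Cycle lengths of π_212 on ℤ/243ℤ: [162, 54, 18, 6, 2, 1]; 6 cycles in total.
sign(π) = (−1)^{n − #cycles} = (−1)^{243−6} = (−1)^237 = -1.
Zolotarev: (212|243) = -1, matching the cycle-count sign.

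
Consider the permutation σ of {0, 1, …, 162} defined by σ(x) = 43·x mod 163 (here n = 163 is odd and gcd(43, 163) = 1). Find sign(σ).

Start at x=132: 132 → 134 → 57 → 6 → 95 → 10 → 104 → … (one orbit).
π_43 has 3 disjoint cycles with lengths [81, 81, 1] on {0,…,162}.
n − c = 163 − 3 = 160; sign = (−1)^160 = +1.
The Jacobi symbol (43|163) = +1 (Zolotarev) agrees.

+1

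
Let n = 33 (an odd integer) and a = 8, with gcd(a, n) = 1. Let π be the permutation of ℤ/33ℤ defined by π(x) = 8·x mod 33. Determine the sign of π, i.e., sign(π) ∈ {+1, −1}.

+1

Orbit of 8 under x↦8x: [8, 31, 17, 4, 32, 25, 2]… (length divides ord_33(8)).
5 cycles of lengths [10, 10, 10, 2, 1].
n − c = 33 − 5 = 28; sign = (−1)^28 = +1.
Check: (8/33) = +1 by Zolotarev.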